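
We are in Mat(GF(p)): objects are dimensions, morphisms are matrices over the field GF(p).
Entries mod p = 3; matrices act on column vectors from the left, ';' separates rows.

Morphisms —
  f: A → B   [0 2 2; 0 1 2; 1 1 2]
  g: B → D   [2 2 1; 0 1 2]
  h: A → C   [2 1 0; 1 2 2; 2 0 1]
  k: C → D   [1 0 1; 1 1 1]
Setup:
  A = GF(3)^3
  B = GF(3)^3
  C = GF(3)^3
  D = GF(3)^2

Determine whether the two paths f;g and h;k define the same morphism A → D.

Answer: COMMUTES

Derivation:
Along f;g (path 1):
  e0=⟨1,0,0⟩ f→⟨0,0,1⟩ g→⟨1,2⟩
  e1=⟨0,1,0⟩ f→⟨2,1,1⟩ g→⟨1,0⟩
  e2=⟨0,0,1⟩ f→⟨2,2,2⟩ g→⟨1,0⟩
  ⟦path⟧₁ = [1 1 1; 2 0 0]
Along h;k (path 2):
  e0=⟨1,0,0⟩ h→⟨2,1,2⟩ k→⟨1,2⟩
  e1=⟨0,1,0⟩ h→⟨1,2,0⟩ k→⟨1,0⟩
  e2=⟨0,0,1⟩ h→⟨0,2,1⟩ k→⟨1,0⟩
  ⟦path⟧₂ = [1 1 1; 2 0 0]
Equal? YES — commutes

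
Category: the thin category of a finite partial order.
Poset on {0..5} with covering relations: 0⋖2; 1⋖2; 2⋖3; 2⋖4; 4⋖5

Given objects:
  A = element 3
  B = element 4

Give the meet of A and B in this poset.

Answer: A∧B = 2

Derivation:
Common predecessors of 3,4: {0,1,2}
  0 ⊑ 2
  1 ⊑ 2
  2 ⊑ 2
glb = 2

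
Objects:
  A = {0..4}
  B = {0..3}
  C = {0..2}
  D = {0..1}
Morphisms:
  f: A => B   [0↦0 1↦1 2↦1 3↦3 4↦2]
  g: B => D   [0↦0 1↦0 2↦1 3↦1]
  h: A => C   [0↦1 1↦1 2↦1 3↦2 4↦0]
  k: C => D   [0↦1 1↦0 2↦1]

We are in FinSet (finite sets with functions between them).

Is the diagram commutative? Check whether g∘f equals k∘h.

Answer: COMMUTES

Trace:
Along f;g (path 1):
  0 f=>0 g=>0
  1 f=>1 g=>0
  2 f=>1 g=>0
  3 f=>3 g=>1
  4 f=>2 g=>1
  result₁ = [0↦0 1↦0 2↦0 3↦1 4↦1]
Along h;k (path 2):
  0 h=>1 k=>0
  1 h=>1 k=>0
  2 h=>1 k=>0
  3 h=>2 k=>1
  4 h=>0 k=>1
  result₂ = [0↦0 1↦0 2↦0 3↦1 4↦1]
Equal? YES — commutes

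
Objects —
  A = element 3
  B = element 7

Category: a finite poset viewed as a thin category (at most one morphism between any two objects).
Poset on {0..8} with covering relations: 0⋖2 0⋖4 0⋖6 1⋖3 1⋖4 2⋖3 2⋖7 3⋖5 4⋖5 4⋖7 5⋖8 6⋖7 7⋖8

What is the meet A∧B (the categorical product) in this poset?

Answer: NO MEET EXISTS

Trace:
Lower bounds of A=3 and B=7: {0,1,2}
  maximal lower bounds 1 and 2 are incomparable: neither 1<=2 nor 2<=1
→ no greatest lower bound exists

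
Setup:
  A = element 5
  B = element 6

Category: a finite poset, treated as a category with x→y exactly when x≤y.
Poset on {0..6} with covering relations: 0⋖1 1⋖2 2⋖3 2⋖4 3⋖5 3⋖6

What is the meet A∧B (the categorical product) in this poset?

Answer: A∧B = 3

Trace:
Lower bounds of A=5 and B=6: {0,1,2,3}
  0 ⊑ 3
  1 ⊑ 3
  2 ⊑ 3
  3 ⊑ 3
glb = 3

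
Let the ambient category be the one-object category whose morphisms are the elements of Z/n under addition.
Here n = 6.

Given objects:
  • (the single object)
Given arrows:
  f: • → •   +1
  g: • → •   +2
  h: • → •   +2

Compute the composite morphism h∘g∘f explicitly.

  0 +1≡1 +2≡3 +2≡5  (mod 6)
composite: +5

Answer: +5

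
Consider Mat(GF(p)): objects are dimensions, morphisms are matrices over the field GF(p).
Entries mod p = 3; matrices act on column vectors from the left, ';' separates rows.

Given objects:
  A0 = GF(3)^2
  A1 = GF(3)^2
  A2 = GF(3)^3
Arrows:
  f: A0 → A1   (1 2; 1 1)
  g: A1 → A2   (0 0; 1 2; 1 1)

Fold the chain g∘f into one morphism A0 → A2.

Answer: (0 0; 0 1; 2 0)

Derivation:
  e0=[1,0] f→[1,1] g→[0,0,2]
  e1=[0,1] f→[2,1] g→[0,1,0]
result: (0 0; 0 1; 2 0)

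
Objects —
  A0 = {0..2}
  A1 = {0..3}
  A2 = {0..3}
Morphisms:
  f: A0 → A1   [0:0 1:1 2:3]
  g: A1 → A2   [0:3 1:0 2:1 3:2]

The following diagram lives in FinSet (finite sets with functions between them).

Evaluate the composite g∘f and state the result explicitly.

Answer: [0:3 1:0 2:2]

Derivation:
  0 f→0 g→3
  1 f→1 g→0
  2 f→3 g→2
⟦path⟧: [0:3 1:0 2:2]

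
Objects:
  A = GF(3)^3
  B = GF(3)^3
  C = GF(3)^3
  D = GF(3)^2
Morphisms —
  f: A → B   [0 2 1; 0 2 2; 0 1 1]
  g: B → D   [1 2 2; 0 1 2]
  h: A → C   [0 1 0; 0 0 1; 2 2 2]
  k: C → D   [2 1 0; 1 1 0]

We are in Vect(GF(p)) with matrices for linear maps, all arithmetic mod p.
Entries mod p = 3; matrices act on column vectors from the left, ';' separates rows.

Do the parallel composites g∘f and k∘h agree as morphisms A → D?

Answer: COMMUTES

Trace:
1) trace f;g:
  e0=(1,0,0) f→(0,0,0) g→(0,0)
  e1=(0,1,0) f→(2,2,1) g→(2,1)
  e2=(0,0,1) f→(1,2,1) g→(1,1)
  result₁ = [0 2 1; 0 1 1]
2) trace h;k:
  e0=(1,0,0) h→(0,0,2) k→(0,0)
  e1=(0,1,0) h→(1,0,2) k→(2,1)
  e2=(0,0,1) h→(0,1,2) k→(1,1)
  result₂ = [0 2 1; 0 1 1]
Equal? same morphism ✓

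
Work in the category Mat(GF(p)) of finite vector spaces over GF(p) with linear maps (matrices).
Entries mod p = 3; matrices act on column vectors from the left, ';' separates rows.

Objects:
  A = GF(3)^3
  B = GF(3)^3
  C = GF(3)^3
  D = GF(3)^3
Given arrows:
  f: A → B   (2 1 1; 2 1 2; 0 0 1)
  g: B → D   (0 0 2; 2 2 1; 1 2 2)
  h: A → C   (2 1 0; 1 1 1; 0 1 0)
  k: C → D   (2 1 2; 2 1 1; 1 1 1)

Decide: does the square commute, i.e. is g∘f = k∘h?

Along f;g (path 1):
  e0=[1,0,0] f→[2,2,0] g→[0,2,0]
  e1=[0,1,0] f→[1,1,0] g→[0,1,0]
  e2=[0,0,1] f→[1,2,1] g→[2,1,1]
  ⟦path⟧₁ = (0 0 2; 2 1 1; 0 0 1)
Along h;k (path 2):
  e0=[1,0,0] h→[2,1,0] k→[2,2,0]
  e1=[0,1,0] h→[1,1,1] k→[2,1,0]
  e2=[0,0,1] h→[0,1,0] k→[1,1,1]
  ⟦path⟧₂ = (2 2 1; 2 1 1; 0 0 1)
Equal? NO — does not commute

Answer: DOES NOT COMMUTE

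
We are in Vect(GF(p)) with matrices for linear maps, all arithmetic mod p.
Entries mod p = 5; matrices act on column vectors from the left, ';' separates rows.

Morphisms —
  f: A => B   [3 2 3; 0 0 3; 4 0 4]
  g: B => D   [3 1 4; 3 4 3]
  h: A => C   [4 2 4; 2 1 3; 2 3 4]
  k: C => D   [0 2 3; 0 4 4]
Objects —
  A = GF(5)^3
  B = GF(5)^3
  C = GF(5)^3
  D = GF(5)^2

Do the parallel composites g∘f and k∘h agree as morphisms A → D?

Path 1 = f;g:
  e0=(1,0,0) f=>(3,0,4) g=>(0,1)
  e1=(0,1,0) f=>(2,0,0) g=>(1,1)
  e2=(0,0,1) f=>(3,3,4) g=>(3,3)
  result₁ = [0 1 3; 1 1 3]
Path 2 = h;k:
  e0=(1,0,0) h=>(4,2,2) k=>(0,1)
  e1=(0,1,0) h=>(2,1,3) k=>(1,1)
  e2=(0,0,1) h=>(4,3,4) k=>(3,3)
  result₂ = [0 1 3; 1 1 3]
Equal? same morphism ✓

Answer: COMMUTES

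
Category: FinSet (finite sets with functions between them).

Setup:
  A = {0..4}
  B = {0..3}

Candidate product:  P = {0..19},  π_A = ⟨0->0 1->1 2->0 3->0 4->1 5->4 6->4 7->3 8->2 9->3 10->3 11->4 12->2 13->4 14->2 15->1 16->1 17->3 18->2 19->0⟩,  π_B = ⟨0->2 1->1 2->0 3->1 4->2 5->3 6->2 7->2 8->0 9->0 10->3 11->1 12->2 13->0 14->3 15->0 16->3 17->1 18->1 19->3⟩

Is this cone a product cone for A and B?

|A|·|B| = 5·4 = 20;  |P| = 20
Check the pairing map k ↦ (π_A(k), π_B(k)):
  0 -> (0,2)
  1 -> (1,1)
  2 -> (0,0)
  3 -> (0,1)
  4 -> (1,2)
  5 -> (4,3)
  6 -> (4,2)
  7 -> (3,2)
  8 -> (2,0)
  9 -> (3,0)
  10 -> (3,3)
  11 -> (4,1)
  12 -> (2,2)
  13 -> (4,0)
  14 -> (2,3)
  15 -> (1,0)
  16 -> (1,3)
  17 -> (3,1)
  18 -> (2,1)
  19 -> (0,3)
distinct pairs in image: 20 / 20 needed
  → bijection onto A×B; projections well-typed.

Answer: VALID PRODUCT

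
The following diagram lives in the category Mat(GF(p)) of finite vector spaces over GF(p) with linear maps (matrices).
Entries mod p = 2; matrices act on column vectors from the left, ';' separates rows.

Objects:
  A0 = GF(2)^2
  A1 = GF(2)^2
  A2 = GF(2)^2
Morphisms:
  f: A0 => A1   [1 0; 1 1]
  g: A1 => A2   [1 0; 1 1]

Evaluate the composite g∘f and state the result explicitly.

Answer: [1 0; 0 1]

Derivation:
  e0=[1,0] f=>[1,1] g=>[1,0]
  e1=[0,1] f=>[0,1] g=>[0,1]
⟦path⟧: [1 0; 0 1]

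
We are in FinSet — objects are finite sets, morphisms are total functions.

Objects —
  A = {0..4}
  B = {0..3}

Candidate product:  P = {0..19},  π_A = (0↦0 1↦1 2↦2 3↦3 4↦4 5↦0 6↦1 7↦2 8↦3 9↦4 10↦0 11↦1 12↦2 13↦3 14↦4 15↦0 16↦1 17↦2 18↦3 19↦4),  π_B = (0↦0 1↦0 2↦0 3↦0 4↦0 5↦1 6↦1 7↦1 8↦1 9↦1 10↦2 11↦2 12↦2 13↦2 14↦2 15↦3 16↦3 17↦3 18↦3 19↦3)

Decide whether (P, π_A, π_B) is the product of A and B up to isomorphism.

Answer: VALID PRODUCT

Work:
|A|·|B| = 5·4 = 20;  |P| = 20
Check the pairing map k ↦ (π_A(k), π_B(k)):
  0 ↦ (0,0)
  1 ↦ (1,0)
  2 ↦ (2,0)
  3 ↦ (3,0)
  4 ↦ (4,0)
  5 ↦ (0,1)
  6 ↦ (1,1)
  7 ↦ (2,1)
  8 ↦ (3,1)
  9 ↦ (4,1)
  10 ↦ (0,2)
  11 ↦ (1,2)
  12 ↦ (2,2)
  13 ↦ (3,2)
  14 ↦ (4,2)
  15 ↦ (0,3)
  16 ↦ (1,3)
  17 ↦ (2,3)
  18 ↦ (3,3)
  19 ↦ (4,3)
distinct pairs in image: 20 / 20 needed
  → bijection onto A×B; projections well-typed.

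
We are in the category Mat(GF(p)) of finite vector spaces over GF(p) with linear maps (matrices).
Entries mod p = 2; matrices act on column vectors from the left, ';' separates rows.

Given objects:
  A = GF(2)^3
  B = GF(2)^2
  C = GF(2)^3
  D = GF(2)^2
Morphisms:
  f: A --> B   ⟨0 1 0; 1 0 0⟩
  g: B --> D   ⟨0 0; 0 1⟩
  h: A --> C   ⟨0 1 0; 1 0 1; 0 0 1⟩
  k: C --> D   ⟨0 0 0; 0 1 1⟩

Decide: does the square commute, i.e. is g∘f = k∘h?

Along f;g (path 1):
  e0=(1,0,0) f-->(0,1) g-->(0,1)
  e1=(0,1,0) f-->(1,0) g-->(0,0)
  e2=(0,0,1) f-->(0,0) g-->(0,0)
  result₁ = ⟨0 0 0; 1 0 0⟩
Along h;k (path 2):
  e0=(1,0,0) h-->(0,1,0) k-->(0,1)
  e1=(0,1,0) h-->(1,0,0) k-->(0,0)
  e2=(0,0,1) h-->(0,1,1) k-->(0,0)
  result₂ = ⟨0 0 0; 1 0 0⟩
Equal? same morphism ✓

Answer: COMMUTES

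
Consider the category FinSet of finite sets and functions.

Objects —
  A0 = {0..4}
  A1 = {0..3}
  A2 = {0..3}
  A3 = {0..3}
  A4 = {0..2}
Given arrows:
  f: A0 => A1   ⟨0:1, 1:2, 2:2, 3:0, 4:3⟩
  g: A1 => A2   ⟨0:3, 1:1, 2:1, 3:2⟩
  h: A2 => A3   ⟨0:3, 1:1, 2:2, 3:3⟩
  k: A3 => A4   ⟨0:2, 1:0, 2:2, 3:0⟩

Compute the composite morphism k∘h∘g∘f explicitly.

Answer: ⟨0:0, 1:0, 2:0, 3:0, 4:2⟩

Derivation:
  0 f=>1 g=>1 h=>1 k=>0
  1 f=>2 g=>1 h=>1 k=>0
  2 f=>2 g=>1 h=>1 k=>0
  3 f=>0 g=>3 h=>3 k=>0
  4 f=>3 g=>2 h=>2 k=>2
⟦path⟧: ⟨0:0, 1:0, 2:0, 3:0, 4:2⟩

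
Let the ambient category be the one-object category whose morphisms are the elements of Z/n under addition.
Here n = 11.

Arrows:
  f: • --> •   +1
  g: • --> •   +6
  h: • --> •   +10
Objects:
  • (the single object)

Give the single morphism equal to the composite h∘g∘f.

Answer: +6

Trace:
  0 +1≡1 +6≡7 +10≡6  (mod 11)
⟦path⟧: +6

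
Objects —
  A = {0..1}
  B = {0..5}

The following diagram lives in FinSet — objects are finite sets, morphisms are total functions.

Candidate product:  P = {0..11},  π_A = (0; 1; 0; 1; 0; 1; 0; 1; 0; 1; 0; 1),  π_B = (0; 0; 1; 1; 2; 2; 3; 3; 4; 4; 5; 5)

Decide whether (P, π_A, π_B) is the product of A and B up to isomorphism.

|A|·|B| = 2·6 = 12;  |P| = 12
Check the pairing map k ↦ (π_A(k), π_B(k)):
  0 ↦ (0,0)
  1 ↦ (1,0)
  2 ↦ (0,1)
  3 ↦ (1,1)
  4 ↦ (0,2)
  5 ↦ (1,2)
  6 ↦ (0,3)
  7 ↦ (1,3)
  8 ↦ (0,4)
  9 ↦ (1,4)
  10 ↦ (0,5)
  11 ↦ (1,5)
distinct pairs in image: 12 / 12 needed
  → bijection onto A×B; projections well-typed.

Answer: VALID PRODUCT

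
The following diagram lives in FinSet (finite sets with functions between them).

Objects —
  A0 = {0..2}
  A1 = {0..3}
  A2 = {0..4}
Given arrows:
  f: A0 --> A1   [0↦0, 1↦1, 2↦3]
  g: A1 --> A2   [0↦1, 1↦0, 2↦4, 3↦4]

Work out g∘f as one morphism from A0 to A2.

Answer: [0↦1, 1↦0, 2↦4]

Trace:
  0 f-->0 g-->1
  1 f-->1 g-->0
  2 f-->3 g-->4
⟦path⟧: [0↦1, 1↦0, 2↦4]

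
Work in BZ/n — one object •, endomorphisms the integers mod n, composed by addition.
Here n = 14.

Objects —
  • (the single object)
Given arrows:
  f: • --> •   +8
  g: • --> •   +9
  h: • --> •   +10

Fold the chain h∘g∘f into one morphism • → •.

Answer: +13

Work:
  0 +8≡8 +9≡3 +10≡13  (mod 14)
composite: +13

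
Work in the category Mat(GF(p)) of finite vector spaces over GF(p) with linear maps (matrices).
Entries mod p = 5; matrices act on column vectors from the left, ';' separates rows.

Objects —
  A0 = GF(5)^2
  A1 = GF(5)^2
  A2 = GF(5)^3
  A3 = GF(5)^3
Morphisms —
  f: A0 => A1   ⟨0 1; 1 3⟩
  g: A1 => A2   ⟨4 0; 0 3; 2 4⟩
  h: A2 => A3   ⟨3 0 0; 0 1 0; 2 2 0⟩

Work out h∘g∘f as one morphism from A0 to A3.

  e0=(1,0) f=>(0,1) g=>(0,3,4) h=>(0,3,1)
  e1=(0,1) f=>(1,3) g=>(4,4,4) h=>(2,4,1)
result: ⟨0 2; 3 4; 1 1⟩

Answer: ⟨0 2; 3 4; 1 1⟩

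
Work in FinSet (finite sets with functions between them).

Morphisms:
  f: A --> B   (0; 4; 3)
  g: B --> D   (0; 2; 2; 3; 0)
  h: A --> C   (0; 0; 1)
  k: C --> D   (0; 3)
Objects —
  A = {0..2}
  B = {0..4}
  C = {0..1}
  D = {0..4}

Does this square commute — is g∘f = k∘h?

Answer: COMMUTES

Trace:
Along f;g (path 1):
  0 f-->0 g-->0
  1 f-->4 g-->0
  2 f-->3 g-->3
  composite₁ = (0; 0; 3)
Along h;k (path 2):
  0 h-->0 k-->0
  1 h-->0 k-->0
  2 h-->1 k-->3
  composite₂ = (0; 0; 3)
Equal? YES — commutes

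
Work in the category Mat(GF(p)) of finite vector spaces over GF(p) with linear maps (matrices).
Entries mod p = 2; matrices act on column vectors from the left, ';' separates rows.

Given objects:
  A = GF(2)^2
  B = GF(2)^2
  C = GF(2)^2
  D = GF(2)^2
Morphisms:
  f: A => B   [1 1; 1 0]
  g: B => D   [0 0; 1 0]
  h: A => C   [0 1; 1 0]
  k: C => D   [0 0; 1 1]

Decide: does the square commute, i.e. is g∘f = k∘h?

1) trace f;g:
  e0=⟨1,0⟩ f=>⟨1,1⟩ g=>⟨0,1⟩
  e1=⟨0,1⟩ f=>⟨1,0⟩ g=>⟨0,1⟩
  result₁ = [0 0; 1 1]
2) trace h;k:
  e0=⟨1,0⟩ h=>⟨0,1⟩ k=>⟨0,1⟩
  e1=⟨0,1⟩ h=>⟨1,0⟩ k=>⟨0,1⟩
  result₂ = [0 0; 1 1]
Equal? YES — commutes

Answer: COMMUTES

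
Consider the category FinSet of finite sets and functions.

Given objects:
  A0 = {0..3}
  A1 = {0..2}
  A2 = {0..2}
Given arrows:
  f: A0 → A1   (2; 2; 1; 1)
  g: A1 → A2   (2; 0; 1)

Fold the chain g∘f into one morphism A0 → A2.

  0 f→2 g→1
  1 f→2 g→1
  2 f→1 g→0
  3 f→1 g→0
composite: (1; 1; 0; 0)

Answer: (1; 1; 0; 0)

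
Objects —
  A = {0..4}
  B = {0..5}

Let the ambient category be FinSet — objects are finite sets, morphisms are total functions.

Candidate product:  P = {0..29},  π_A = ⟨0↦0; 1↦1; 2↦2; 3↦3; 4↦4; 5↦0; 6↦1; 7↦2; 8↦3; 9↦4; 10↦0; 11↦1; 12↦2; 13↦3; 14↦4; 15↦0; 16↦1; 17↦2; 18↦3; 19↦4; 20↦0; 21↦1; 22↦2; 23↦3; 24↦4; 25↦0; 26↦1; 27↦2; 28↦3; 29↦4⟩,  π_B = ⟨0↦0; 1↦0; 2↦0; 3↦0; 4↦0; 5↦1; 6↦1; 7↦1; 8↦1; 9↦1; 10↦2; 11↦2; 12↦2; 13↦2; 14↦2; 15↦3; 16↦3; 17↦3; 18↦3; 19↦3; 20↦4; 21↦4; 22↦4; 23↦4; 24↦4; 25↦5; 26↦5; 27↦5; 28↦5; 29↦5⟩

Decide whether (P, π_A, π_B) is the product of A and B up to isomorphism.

|A|·|B| = 5·6 = 30;  |P| = 30
Check the pairing map k ↦ (π_A(k), π_B(k)):
  0 ↦ (0,0)
  1 ↦ (1,0)
  2 ↦ (2,0)
  3 ↦ (3,0)
  4 ↦ (4,0)
  5 ↦ (0,1)
  6 ↦ (1,1)
  7 ↦ (2,1)
  8 ↦ (3,1)
  9 ↦ (4,1)
  10 ↦ (0,2)
  11 ↦ (1,2)
  12 ↦ (2,2)
  13 ↦ (3,2)
  14 ↦ (4,2)
  15 ↦ (0,3)
  16 ↦ (1,3)
  17 ↦ (2,3)
  18 ↦ (3,3)
  19 ↦ (4,3)
  20 ↦ (0,4)
  21 ↦ (1,4)
  22 ↦ (2,4)
  23 ↦ (3,4)
  24 ↦ (4,4)
  25 ↦ (0,5)
  26 ↦ (1,5)
  27 ↦ (2,5)
  28 ↦ (3,5)
  29 ↦ (4,5)
distinct pairs in image: 30 / 30 needed
  → bijection onto A×B; projections well-typed.

Answer: VALID PRODUCT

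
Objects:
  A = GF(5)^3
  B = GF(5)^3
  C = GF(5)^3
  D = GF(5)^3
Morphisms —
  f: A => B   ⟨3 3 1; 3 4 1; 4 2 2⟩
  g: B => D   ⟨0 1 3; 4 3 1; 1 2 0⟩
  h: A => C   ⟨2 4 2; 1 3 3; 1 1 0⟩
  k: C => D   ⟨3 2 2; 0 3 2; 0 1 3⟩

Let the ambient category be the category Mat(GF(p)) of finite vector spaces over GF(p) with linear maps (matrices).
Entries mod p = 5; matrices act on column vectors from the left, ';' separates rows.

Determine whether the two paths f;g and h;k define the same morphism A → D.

Path 1 = f;g:
  e0=(1,0,0) f=>(3,3,4) g=>(0,0,4)
  e1=(0,1,0) f=>(3,4,2) g=>(0,1,1)
  e2=(0,0,1) f=>(1,1,2) g=>(2,4,3)
  result₁ = ⟨0 0 2; 0 1 4; 4 1 3⟩
Path 2 = h;k:
  e0=(1,0,0) h=>(2,1,1) k=>(0,0,4)
  e1=(0,1,0) h=>(4,3,1) k=>(0,1,1)
  e2=(0,0,1) h=>(2,3,0) k=>(2,4,3)
  result₂ = ⟨0 0 2; 0 1 4; 4 1 3⟩
Equal? same morphism ✓

Answer: COMMUTES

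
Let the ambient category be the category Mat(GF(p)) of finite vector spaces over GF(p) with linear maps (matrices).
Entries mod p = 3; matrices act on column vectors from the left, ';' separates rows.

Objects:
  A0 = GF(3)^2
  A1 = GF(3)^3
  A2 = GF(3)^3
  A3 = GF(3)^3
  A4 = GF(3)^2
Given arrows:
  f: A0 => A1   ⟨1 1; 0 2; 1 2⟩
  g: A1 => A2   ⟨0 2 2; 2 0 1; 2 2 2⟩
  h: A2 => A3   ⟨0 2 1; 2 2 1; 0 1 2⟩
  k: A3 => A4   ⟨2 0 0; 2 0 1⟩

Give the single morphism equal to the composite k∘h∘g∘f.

  e0=[1,0] f=>[1,0,1] g=>[2,0,1] h=>[1,2,2] k=>[2,1]
  e1=[0,1] f=>[1,2,2] g=>[2,1,1] h=>[0,1,0] k=>[0,0]
result: ⟨2 0; 1 0⟩

Answer: ⟨2 0; 1 0⟩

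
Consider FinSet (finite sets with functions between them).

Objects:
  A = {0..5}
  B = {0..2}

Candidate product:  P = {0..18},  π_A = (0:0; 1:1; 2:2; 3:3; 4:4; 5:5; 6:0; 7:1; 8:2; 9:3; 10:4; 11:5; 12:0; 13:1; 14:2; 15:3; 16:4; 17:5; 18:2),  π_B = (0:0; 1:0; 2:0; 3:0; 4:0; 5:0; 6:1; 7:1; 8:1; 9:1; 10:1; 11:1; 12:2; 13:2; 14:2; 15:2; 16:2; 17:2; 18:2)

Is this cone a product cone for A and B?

Answer: NOT A VALID PRODUCT — |P|=19 ≠ |A|·|B|=18

Trace:
|A|·|B| = 6·3 = 18;  |P| = 19
  → cardinalities differ; no bijection possible.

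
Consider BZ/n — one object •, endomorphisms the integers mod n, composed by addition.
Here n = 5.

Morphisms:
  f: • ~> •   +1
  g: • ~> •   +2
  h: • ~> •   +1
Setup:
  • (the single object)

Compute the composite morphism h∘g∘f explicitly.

Answer: +4

Derivation:
  0 +1≡1 +2≡3 +1≡4  (mod 5)
result: +4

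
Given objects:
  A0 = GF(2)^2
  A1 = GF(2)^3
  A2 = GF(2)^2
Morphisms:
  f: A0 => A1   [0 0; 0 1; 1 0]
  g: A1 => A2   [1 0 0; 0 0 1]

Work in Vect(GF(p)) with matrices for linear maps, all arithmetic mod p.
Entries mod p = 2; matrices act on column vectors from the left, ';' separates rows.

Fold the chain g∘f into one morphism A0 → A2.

  e0=⟨1,0⟩ f=>⟨0,0,1⟩ g=>⟨0,1⟩
  e1=⟨0,1⟩ f=>⟨0,1,0⟩ g=>⟨0,0⟩
⟦path⟧: [0 0; 1 0]

Answer: [0 0; 1 0]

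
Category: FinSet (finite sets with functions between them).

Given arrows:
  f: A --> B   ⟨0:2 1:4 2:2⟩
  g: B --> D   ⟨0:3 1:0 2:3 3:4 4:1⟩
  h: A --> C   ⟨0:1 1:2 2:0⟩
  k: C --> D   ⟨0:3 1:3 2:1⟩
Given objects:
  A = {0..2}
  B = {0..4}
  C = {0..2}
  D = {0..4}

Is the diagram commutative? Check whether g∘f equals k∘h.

Along f;g (path 1):
  0 f-->2 g-->3
  1 f-->4 g-->1
  2 f-->2 g-->3
  ⟦path⟧₁ = ⟨0:3 1:1 2:3⟩
Along h;k (path 2):
  0 h-->1 k-->3
  1 h-->2 k-->1
  2 h-->0 k-->3
  ⟦path⟧₂ = ⟨0:3 1:1 2:3⟩
Equal? YES — commutes

Answer: COMMUTES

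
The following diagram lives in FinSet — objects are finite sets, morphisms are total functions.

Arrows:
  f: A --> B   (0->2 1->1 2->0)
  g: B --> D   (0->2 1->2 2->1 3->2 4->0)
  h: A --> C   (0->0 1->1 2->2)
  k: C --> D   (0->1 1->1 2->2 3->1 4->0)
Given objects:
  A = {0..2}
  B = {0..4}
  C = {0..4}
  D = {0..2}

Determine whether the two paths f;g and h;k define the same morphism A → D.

Answer: DOES NOT COMMUTE

Trace:
Path 1 = f;g:
  0 f-->2 g-->1
  1 f-->1 g-->2
  2 f-->0 g-->2
  ⟦path⟧₁ = (0->1 1->2 2->2)
Path 2 = h;k:
  0 h-->0 k-->1
  1 h-->1 k-->1
  2 h-->2 k-->2
  ⟦path⟧₂ = (0->1 1->1 2->2)
Equal? differ; not commutative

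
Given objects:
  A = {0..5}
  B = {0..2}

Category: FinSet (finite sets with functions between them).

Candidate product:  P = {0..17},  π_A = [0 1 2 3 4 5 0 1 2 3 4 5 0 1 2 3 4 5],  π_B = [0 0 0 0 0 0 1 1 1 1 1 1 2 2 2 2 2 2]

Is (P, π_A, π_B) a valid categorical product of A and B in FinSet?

Answer: VALID PRODUCT

Work:
|A|·|B| = 6·3 = 18;  |P| = 18
Check the pairing map k ↦ (π_A(k), π_B(k)):
  0 : (0,0)
  1 : (1,0)
  2 : (2,0)
  3 : (3,0)
  4 : (4,0)
  5 : (5,0)
  6 : (0,1)
  7 : (1,1)
  8 : (2,1)
  9 : (3,1)
  10 : (4,1)
  11 : (5,1)
  12 : (0,2)
  13 : (1,2)
  14 : (2,2)
  15 : (3,2)
  16 : (4,2)
  17 : (5,2)
distinct pairs in image: 18 / 18 needed
  → bijection onto A×B; projections well-typed.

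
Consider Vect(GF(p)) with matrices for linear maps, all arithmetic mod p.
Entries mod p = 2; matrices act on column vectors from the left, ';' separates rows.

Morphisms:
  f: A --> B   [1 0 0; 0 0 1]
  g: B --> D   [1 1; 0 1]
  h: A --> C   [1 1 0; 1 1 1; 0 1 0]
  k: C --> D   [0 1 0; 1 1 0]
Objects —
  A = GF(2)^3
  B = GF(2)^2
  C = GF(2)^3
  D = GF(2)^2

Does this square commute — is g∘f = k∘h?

Answer: DOES NOT COMMUTE

Trace:
Along f;g (path 1):
  e0=[1,0,0] f-->[1,0] g-->[1,0]
  e1=[0,1,0] f-->[0,0] g-->[0,0]
  e2=[0,0,1] f-->[0,1] g-->[1,1]
  result₁ = [1 0 1; 0 0 1]
Along h;k (path 2):
  e0=[1,0,0] h-->[1,1,0] k-->[1,0]
  e1=[0,1,0] h-->[1,1,1] k-->[1,0]
  e2=[0,0,1] h-->[0,1,0] k-->[1,1]
  result₂ = [1 1 1; 0 0 1]
Equal? NO — does not commute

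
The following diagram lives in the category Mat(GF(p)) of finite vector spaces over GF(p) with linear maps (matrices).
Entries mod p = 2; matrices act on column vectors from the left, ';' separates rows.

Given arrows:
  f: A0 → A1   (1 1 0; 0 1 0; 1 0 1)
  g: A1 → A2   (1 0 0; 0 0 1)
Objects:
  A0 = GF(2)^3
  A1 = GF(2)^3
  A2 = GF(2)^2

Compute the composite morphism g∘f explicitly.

  e0=(1,0,0) f→(1,0,1) g→(1,1)
  e1=(0,1,0) f→(1,1,0) g→(1,0)
  e2=(0,0,1) f→(0,0,1) g→(0,1)
⟦path⟧: (1 1 0; 1 0 1)

Answer: (1 1 0; 1 0 1)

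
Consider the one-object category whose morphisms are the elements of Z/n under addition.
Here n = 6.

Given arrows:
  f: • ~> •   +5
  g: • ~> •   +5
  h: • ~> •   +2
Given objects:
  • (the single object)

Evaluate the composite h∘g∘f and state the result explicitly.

  0 +5≡5 +5≡4 +2≡0  (mod 6)
⟦path⟧: +0

Answer: +0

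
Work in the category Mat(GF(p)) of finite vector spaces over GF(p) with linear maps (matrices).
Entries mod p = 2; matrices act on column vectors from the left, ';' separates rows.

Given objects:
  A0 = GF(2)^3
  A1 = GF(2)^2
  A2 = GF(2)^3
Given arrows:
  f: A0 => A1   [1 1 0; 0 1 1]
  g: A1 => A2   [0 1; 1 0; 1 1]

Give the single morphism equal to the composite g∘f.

Answer: [0 1 1; 1 1 0; 1 0 1]

Work:
  e0=⟨1,0,0⟩ f=>⟨1,0⟩ g=>⟨0,1,1⟩
  e1=⟨0,1,0⟩ f=>⟨1,1⟩ g=>⟨1,1,0⟩
  e2=⟨0,0,1⟩ f=>⟨0,1⟩ g=>⟨1,0,1⟩
composite: [0 1 1; 1 1 0; 1 0 1]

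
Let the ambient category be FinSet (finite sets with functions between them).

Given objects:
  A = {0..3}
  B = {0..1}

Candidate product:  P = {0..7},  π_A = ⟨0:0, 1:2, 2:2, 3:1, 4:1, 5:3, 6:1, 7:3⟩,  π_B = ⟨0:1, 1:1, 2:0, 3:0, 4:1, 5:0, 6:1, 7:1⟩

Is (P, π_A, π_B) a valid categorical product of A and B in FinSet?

|A|·|B| = 4·2 = 8;  |P| = 8
Check the pairing map k ↦ (π_A(k), π_B(k)):
  0 : (0,1)
  1 : (2,1)
  2 : (2,0)
  3 : (1,0)
  4 : (1,1)
  5 : (3,0)
  6 : (1,1)  ✗ repeats pair of k=4
  7 : (3,1)
distinct pairs in image: 7 / 8 needed
  → (1,1) hit at k=4 and k=6

Answer: NOT A VALID PRODUCT — duplicate pair at indices 4,6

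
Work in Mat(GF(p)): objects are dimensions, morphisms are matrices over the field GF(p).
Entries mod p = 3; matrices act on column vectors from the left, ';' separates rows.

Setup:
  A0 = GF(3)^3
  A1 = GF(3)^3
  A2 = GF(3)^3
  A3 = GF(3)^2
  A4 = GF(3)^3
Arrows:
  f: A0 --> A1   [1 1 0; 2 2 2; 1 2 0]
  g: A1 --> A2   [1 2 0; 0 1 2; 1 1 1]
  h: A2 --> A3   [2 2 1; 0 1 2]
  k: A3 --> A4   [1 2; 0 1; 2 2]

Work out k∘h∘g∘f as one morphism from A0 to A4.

  e0=[1,0,0] f-->[1,2,1] g-->[2,1,1] h-->[1,0] k-->[1,0,2]
  e1=[0,1,0] f-->[1,2,2] g-->[2,0,2] h-->[0,1] k-->[2,1,2]
  e2=[0,0,1] f-->[0,2,0] g-->[1,2,2] h-->[2,0] k-->[2,0,1]
⟦path⟧: [1 2 2; 0 1 0; 2 2 1]

Answer: [1 2 2; 0 1 0; 2 2 1]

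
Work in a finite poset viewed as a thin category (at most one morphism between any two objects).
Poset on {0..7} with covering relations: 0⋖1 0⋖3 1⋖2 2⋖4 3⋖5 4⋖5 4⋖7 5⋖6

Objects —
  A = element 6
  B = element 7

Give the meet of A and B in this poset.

{x : x≤A ∧ x≤B} = {0,1,2,4}  (A=6, B=7)
  0 ≤ 4
  1 ≤ 4
  2 ≤ 4
  4 ≤ 4
glb = 4

Answer: A∧B = 4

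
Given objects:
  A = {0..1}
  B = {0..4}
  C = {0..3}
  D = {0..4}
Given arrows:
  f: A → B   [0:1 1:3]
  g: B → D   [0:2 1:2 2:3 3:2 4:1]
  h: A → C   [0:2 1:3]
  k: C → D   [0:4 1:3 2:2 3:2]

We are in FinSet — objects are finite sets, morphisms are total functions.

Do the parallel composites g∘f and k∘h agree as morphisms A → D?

Answer: COMMUTES

Derivation:
Path 1 = f;g:
  0 f→1 g→2
  1 f→3 g→2
  composite₁ = [0:2 1:2]
Path 2 = h;k:
  0 h→2 k→2
  1 h→3 k→2
  composite₂ = [0:2 1:2]
Equal? YES — commutes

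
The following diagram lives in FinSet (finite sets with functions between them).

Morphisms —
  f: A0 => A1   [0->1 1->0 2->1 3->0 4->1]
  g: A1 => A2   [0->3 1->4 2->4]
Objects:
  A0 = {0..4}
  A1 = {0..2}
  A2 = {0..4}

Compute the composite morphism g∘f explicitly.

  0 f=>1 g=>4
  1 f=>0 g=>3
  2 f=>1 g=>4
  3 f=>0 g=>3
  4 f=>1 g=>4
composite: [0->4 1->3 2->4 3->3 4->4]

Answer: [0->4 1->3 2->4 3->3 4->4]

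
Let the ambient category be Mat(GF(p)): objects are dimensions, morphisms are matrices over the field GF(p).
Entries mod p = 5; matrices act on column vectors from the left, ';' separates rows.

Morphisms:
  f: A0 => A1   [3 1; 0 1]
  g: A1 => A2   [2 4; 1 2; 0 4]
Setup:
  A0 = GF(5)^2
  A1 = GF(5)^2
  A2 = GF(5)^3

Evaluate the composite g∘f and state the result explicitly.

  e0=[1,0] f=>[3,0] g=>[1,3,0]
  e1=[0,1] f=>[1,1] g=>[1,3,4]
composite: [1 1; 3 3; 0 4]

Answer: [1 1; 3 3; 0 4]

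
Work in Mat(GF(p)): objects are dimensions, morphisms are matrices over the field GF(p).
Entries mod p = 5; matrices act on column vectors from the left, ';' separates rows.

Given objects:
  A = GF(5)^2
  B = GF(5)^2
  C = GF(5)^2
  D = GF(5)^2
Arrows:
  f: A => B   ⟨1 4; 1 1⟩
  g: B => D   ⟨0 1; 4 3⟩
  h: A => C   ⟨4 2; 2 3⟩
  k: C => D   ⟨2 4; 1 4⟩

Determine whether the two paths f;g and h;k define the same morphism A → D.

Path 1 = f;g:
  e0=(1,0) f=>(1,1) g=>(1,2)
  e1=(0,1) f=>(4,1) g=>(1,4)
  result₁ = ⟨1 1; 2 4⟩
Path 2 = h;k:
  e0=(1,0) h=>(4,2) k=>(1,2)
  e1=(0,1) h=>(2,3) k=>(1,4)
  result₂ = ⟨1 1; 2 4⟩
Equal? same morphism ✓

Answer: COMMUTES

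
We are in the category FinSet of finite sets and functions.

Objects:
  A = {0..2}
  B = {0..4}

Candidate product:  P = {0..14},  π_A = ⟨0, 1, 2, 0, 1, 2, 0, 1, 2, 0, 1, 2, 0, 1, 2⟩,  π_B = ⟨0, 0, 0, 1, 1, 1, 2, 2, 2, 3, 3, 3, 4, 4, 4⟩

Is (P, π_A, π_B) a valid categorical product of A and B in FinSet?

Answer: VALID PRODUCT

Work:
|A|·|B| = 3·5 = 15;  |P| = 15
Check the pairing map k ↦ (π_A(k), π_B(k)):
  0 : (0,0)
  1 : (1,0)
  2 : (2,0)
  3 : (0,1)
  4 : (1,1)
  5 : (2,1)
  6 : (0,2)
  7 : (1,2)
  8 : (2,2)
  9 : (0,3)
  10 : (1,3)
  11 : (2,3)
  12 : (0,4)
  13 : (1,4)
  14 : (2,4)
distinct pairs in image: 15 / 15 needed
  → bijection onto A×B; projections well-typed.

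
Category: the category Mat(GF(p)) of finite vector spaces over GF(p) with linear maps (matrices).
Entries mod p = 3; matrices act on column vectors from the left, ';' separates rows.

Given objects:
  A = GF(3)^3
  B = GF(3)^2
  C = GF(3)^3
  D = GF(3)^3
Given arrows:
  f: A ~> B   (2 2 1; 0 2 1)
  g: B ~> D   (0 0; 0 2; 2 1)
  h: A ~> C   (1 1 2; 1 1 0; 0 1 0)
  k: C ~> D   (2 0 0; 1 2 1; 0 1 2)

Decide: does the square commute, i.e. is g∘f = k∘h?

Answer: DOES NOT COMMUTE

Work:
1) trace f;g:
  e0=[1,0,0] f~>[2,0] g~>[0,0,1]
  e1=[0,1,0] f~>[2,2] g~>[0,1,0]
  e2=[0,0,1] f~>[1,1] g~>[0,2,0]
  result₁ = (0 0 0; 0 1 2; 1 0 0)
2) trace h;k:
  e0=[1,0,0] h~>[1,1,0] k~>[2,0,1]
  e1=[0,1,0] h~>[1,1,1] k~>[2,1,0]
  e2=[0,0,1] h~>[2,0,0] k~>[1,2,0]
  result₂ = (2 2 1; 0 1 2; 1 0 0)
Equal? distinct morphisms ✗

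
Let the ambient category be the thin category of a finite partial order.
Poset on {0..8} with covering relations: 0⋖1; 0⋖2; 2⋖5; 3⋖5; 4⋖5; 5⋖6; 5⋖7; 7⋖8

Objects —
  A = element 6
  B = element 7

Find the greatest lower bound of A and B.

{x : x⊑A ∧ x⊑B} = {0,2,3,4,5}  (A=6, B=7)
  0 ⊑ 5
  2 ⊑ 5
  3 ⊑ 5
  4 ⊑ 5
  5 ⊑ 5
glb = 5

Answer: A∧B = 5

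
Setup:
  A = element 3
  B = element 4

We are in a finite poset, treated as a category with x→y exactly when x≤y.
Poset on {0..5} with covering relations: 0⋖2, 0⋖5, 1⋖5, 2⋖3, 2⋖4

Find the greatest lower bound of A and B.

Answer: A∧B = 2

Work:
Common predecessors of 3,4: {0,2}
  0 ≤ 2
  2 ≤ 2
glb = 2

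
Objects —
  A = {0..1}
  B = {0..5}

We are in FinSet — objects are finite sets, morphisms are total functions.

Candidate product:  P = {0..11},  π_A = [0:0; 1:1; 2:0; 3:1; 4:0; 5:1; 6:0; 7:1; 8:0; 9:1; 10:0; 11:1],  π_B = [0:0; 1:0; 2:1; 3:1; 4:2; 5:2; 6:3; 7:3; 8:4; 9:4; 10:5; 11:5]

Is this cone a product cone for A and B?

Answer: VALID PRODUCT

Trace:
|A|·|B| = 2·6 = 12;  |P| = 12
Check the pairing map k ↦ (π_A(k), π_B(k)):
  0 : (0,0)
  1 : (1,0)
  2 : (0,1)
  3 : (1,1)
  4 : (0,2)
  5 : (1,2)
  6 : (0,3)
  7 : (1,3)
  8 : (0,4)
  9 : (1,4)
  10 : (0,5)
  11 : (1,5)
distinct pairs in image: 12 / 12 needed
  → bijection onto A×B; projections well-typed.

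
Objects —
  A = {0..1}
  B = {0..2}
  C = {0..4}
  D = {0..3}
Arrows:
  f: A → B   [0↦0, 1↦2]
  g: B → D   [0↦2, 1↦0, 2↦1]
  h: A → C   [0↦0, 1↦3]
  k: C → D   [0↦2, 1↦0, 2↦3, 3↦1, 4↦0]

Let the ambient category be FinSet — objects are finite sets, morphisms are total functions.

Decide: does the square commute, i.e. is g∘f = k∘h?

Answer: COMMUTES

Derivation:
1) trace f;g:
  0 f→0 g→2
  1 f→2 g→1
  composite₁ = [0↦2, 1↦1]
2) trace h;k:
  0 h→0 k→2
  1 h→3 k→1
  composite₂ = [0↦2, 1↦1]
Equal? YES — commutes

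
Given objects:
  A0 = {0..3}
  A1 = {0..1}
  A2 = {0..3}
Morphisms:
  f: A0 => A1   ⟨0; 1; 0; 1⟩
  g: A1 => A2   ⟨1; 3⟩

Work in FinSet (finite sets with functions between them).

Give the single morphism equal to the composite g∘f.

Answer: ⟨1; 3; 1; 3⟩

Work:
  0 f=>0 g=>1
  1 f=>1 g=>3
  2 f=>0 g=>1
  3 f=>1 g=>3
⟦path⟧: ⟨1; 3; 1; 3⟩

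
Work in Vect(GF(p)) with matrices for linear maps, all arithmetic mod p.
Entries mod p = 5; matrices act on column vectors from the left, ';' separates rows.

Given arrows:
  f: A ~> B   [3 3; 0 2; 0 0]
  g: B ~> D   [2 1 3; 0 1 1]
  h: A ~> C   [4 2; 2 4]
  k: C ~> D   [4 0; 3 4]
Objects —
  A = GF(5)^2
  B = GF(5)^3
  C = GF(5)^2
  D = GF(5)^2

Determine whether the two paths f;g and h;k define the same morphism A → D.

Path 1 = f;g:
  e0=[1,0] f~>[3,0,0] g~>[1,0]
  e1=[0,1] f~>[3,2,0] g~>[3,2]
  result₁ = [1 3; 0 2]
Path 2 = h;k:
  e0=[1,0] h~>[4,2] k~>[1,0]
  e1=[0,1] h~>[2,4] k~>[3,2]
  result₂ = [1 3; 0 2]
Equal? equal; square commutes

Answer: COMMUTES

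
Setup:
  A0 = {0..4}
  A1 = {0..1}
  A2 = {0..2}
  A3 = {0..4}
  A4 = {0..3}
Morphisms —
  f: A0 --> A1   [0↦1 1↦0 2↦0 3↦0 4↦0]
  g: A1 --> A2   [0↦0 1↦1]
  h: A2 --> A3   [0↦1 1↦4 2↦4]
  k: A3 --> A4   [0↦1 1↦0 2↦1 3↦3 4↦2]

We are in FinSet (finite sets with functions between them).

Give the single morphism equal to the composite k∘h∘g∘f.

Answer: [0↦2 1↦0 2↦0 3↦0 4↦0]

Trace:
  0 f-->1 g-->1 h-->4 k-->2
  1 f-->0 g-->0 h-->1 k-->0
  2 f-->0 g-->0 h-->1 k-->0
  3 f-->0 g-->0 h-->1 k-->0
  4 f-->0 g-->0 h-->1 k-->0
result: [0↦2 1↦0 2↦0 3↦0 4↦0]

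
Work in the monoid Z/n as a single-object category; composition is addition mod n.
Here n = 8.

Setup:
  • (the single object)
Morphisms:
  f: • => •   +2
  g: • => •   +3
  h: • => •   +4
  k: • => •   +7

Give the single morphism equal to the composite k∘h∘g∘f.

  0 +2≡2 +3≡5 +4≡1 +7≡0  (mod 8)
⟦path⟧: +0

Answer: +0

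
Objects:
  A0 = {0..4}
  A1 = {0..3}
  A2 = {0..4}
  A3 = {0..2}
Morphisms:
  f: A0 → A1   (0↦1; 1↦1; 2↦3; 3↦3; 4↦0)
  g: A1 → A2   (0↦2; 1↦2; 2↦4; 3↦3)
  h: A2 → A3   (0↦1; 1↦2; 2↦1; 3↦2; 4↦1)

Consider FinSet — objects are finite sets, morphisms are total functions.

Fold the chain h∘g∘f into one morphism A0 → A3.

Answer: (0↦1; 1↦1; 2↦2; 3↦2; 4↦1)

Work:
  0 f→1 g→2 h→1
  1 f→1 g→2 h→1
  2 f→3 g→3 h→2
  3 f→3 g→3 h→2
  4 f→0 g→2 h→1
⟦path⟧: (0↦1; 1↦1; 2↦2; 3↦2; 4↦1)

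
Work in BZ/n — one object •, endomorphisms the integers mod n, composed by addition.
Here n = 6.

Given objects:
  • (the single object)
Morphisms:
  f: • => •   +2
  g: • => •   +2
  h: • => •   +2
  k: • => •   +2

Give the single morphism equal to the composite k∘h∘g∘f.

  0 +2≡2 +2≡4 +2≡0 +2≡2  (mod 6)
composite: +2

Answer: +2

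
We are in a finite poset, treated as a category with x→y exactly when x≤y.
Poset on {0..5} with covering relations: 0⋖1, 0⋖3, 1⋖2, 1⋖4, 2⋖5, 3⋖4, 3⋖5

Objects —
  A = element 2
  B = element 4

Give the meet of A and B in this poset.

Answer: A∧B = 1

Derivation:
Common predecessors of 2,4: {0,1}
  0 ⊑ 1
  1 ⊑ 1
glb = 1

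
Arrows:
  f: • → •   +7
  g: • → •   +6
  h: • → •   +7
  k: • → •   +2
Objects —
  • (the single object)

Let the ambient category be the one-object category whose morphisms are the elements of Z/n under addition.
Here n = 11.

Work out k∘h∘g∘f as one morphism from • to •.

  0 +7≡7 +6≡2 +7≡9 +2≡0  (mod 11)
⟦path⟧: +0

Answer: +0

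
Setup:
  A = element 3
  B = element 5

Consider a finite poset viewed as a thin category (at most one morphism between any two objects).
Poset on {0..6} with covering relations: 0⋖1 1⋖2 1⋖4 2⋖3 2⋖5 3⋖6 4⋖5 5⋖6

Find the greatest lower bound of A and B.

{x : x<=A ∧ x<=B} = {0,1,2}  (A=3, B=5)
  0 <= 2
  1 <= 2
  2 <= 2
glb = 2

Answer: A∧B = 2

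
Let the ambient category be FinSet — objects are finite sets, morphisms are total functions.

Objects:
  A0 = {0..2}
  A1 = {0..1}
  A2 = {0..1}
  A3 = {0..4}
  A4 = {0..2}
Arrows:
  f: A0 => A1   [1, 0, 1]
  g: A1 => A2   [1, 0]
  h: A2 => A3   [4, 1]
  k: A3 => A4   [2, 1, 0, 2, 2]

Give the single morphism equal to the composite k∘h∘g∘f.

  0 f=>1 g=>0 h=>4 k=>2
  1 f=>0 g=>1 h=>1 k=>1
  2 f=>1 g=>0 h=>4 k=>2
⟦path⟧: [2, 1, 2]

Answer: [2, 1, 2]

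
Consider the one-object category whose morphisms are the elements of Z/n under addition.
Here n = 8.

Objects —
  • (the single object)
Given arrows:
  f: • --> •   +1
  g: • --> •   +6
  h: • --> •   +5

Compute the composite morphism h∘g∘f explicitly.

  0 +1≡1 +6≡7 +5≡4  (mod 8)
⟦path⟧: +4

Answer: +4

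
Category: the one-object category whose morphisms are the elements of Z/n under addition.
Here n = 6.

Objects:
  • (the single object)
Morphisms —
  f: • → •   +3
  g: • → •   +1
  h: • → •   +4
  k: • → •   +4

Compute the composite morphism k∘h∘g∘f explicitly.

Answer: +0

Work:
  0 +3≡3 +1≡4 +4≡2 +4≡0  (mod 6)
result: +0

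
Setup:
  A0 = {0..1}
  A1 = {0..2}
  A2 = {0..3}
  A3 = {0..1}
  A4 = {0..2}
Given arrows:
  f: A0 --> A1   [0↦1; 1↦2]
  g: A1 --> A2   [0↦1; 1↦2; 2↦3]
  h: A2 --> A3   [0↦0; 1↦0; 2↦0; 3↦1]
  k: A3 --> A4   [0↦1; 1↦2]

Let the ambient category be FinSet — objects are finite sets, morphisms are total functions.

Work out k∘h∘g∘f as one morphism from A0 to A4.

Answer: [0↦1; 1↦2]

Derivation:
  0 f-->1 g-->2 h-->0 k-->1
  1 f-->2 g-->3 h-->1 k-->2
result: [0↦1; 1↦2]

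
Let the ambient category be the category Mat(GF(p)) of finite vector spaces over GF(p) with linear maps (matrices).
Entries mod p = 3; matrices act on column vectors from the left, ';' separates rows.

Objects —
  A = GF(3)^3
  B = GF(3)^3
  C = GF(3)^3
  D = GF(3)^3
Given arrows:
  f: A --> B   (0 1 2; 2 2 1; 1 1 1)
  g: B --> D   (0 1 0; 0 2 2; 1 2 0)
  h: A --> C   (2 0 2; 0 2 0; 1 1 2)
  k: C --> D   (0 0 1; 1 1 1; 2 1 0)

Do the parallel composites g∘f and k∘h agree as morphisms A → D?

Answer: DOES NOT COMMUTE

Work:
Along f;g (path 1):
  e0=(1,0,0) f-->(0,2,1) g-->(2,0,1)
  e1=(0,1,0) f-->(1,2,1) g-->(2,0,2)
  e2=(0,0,1) f-->(2,1,1) g-->(1,1,1)
  result₁ = (2 2 1; 0 0 1; 1 2 1)
Along h;k (path 2):
  e0=(1,0,0) h-->(2,0,1) k-->(1,0,1)
  e1=(0,1,0) h-->(0,2,1) k-->(1,0,2)
  e2=(0,0,1) h-->(2,0,2) k-->(2,1,1)
  result₂ = (1 1 2; 0 0 1; 1 2 1)
Equal? distinct morphisms ✗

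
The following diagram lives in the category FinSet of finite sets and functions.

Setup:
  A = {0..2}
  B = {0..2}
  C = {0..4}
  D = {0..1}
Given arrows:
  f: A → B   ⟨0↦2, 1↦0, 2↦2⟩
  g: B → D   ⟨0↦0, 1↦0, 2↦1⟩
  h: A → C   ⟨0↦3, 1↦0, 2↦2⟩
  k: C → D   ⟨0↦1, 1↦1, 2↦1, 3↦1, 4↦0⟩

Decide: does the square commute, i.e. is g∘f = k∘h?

Along f;g (path 1):
  0 f→2 g→1
  1 f→0 g→0
  2 f→2 g→1
  ⟦path⟧₁ = ⟨0↦1, 1↦0, 2↦1⟩
Along h;k (path 2):
  0 h→3 k→1
  1 h→0 k→1
  2 h→2 k→1
  ⟦path⟧₂ = ⟨0↦1, 1↦1, 2↦1⟩
Equal? differ; not commutative

Answer: DOES NOT COMMUTE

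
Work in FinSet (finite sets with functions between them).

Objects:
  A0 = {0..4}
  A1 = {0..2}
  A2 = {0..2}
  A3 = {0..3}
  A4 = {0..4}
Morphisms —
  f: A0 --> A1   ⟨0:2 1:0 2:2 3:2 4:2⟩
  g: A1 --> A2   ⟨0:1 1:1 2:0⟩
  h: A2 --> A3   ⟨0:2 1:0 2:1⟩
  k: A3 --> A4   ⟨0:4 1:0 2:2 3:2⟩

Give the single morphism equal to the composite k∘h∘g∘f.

Answer: ⟨0:2 1:4 2:2 3:2 4:2⟩

Trace:
  0 f-->2 g-->0 h-->2 k-->2
  1 f-->0 g-->1 h-->0 k-->4
  2 f-->2 g-->0 h-->2 k-->2
  3 f-->2 g-->0 h-->2 k-->2
  4 f-->2 g-->0 h-->2 k-->2
⟦path⟧: ⟨0:2 1:4 2:2 3:2 4:2⟩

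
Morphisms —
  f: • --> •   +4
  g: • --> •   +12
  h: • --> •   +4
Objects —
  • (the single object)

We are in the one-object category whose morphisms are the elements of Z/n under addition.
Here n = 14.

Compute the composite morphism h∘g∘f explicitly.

Answer: +6

Derivation:
  0 +4≡4 +12≡2 +4≡6  (mod 14)
result: +6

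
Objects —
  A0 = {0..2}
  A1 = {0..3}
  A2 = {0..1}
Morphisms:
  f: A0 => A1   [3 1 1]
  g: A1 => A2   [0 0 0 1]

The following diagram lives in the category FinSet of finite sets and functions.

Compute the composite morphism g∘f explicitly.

  0 f=>3 g=>1
  1 f=>1 g=>0
  2 f=>1 g=>0
⟦path⟧: [1 0 0]

Answer: [1 0 0]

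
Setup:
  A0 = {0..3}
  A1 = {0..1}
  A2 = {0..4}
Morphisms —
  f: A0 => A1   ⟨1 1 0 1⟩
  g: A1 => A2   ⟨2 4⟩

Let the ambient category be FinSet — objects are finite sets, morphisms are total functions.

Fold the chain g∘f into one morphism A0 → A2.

Answer: ⟨4 4 2 4⟩

Work:
  0 f=>1 g=>4
  1 f=>1 g=>4
  2 f=>0 g=>2
  3 f=>1 g=>4
⟦path⟧: ⟨4 4 2 4⟩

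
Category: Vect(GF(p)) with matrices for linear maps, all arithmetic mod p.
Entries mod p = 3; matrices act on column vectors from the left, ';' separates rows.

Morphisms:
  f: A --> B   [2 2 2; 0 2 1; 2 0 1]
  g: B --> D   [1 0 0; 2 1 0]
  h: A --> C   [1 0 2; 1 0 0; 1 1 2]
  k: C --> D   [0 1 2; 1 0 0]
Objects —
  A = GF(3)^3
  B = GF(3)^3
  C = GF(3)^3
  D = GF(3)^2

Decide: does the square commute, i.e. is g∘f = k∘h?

Answer: DOES NOT COMMUTE

Derivation:
Along f;g (path 1):
  e0=⟨1,0,0⟩ f-->⟨2,0,2⟩ g-->⟨2,1⟩
  e1=⟨0,1,0⟩ f-->⟨2,2,0⟩ g-->⟨2,0⟩
  e2=⟨0,0,1⟩ f-->⟨2,1,1⟩ g-->⟨2,2⟩
  result₁ = [2 2 2; 1 0 2]
Along h;k (path 2):
  e0=⟨1,0,0⟩ h-->⟨1,1,1⟩ k-->⟨0,1⟩
  e1=⟨0,1,0⟩ h-->⟨0,0,1⟩ k-->⟨2,0⟩
  e2=⟨0,0,1⟩ h-->⟨2,0,2⟩ k-->⟨1,2⟩
  result₂ = [0 2 1; 1 0 2]
Equal? NO — does not commute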